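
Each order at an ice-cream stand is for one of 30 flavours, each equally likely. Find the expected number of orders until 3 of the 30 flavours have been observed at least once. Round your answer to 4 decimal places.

3.1059

With k distinct flavours already seen, the next new one arrives after an expected 30/(30-k) orders.
Sum over k = 0,...,2: E = 30/30 + 30/29 + 30/28 = 3.10591.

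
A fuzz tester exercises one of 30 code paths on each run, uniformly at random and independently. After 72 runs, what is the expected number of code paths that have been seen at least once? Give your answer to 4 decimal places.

27.3876

For each code path, P(seen in 72 runs) = 1 - (29/30)^72 = 0.91292.
By linearity of expectation, E[distinct seen] = 30·(1 - (29/30)^72) = 27.38756.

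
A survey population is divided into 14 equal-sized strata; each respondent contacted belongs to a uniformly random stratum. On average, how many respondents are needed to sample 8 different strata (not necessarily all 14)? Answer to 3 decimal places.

Going from k to k+1 distinct takes a geometric number of respondents with mean 14/(14-k).
Sum over k = 0,...,7: E = 14/14 + 14/13 + 14/12 + ... + 14/8 + 14/7 = 11.2219.

11.222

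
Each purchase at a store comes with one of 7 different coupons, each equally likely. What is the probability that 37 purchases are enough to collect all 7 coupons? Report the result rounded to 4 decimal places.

Let A_i be the event that coupon i is missing after 37 purchases. By inclusion–exclusion on the A_i,
P(all seen) = Σ_{j=0}^{7} (-1)^j C(7,j)((7-j)/7)^37
= 1.00000 - 0.02334 + 0.00008 - 0.00000 + 0.00000 - 0.00000 + 0.00000 - 0.00000
= 0.97674.

0.9767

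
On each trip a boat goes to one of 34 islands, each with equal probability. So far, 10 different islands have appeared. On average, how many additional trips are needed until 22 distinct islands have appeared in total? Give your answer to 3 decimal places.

22.873

The wait to go from k to k+1 distinct islands is geometric with mean 34/(34-k).
Sum over k = 10,...,21: E = 34/24 + 34/23 + 34/22 + ... + 34/14 + 34/13 = 22.8734.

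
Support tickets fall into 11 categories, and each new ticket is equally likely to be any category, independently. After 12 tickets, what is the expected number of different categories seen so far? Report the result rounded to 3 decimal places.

For each category, P(seen in 12 tickets) = 1 - (10/11)^12 = 0.6814.
By linearity of expectation, E[distinct seen] = 11·(1 - (10/11)^12) = 7.4951.

7.495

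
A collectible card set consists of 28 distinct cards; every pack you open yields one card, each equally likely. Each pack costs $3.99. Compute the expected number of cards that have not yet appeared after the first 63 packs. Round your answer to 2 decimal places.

2.83

For each card, P(unseen after 63) = (27/28)^63 = 0.101.
By linearity of expectation, E[unseen] = 28·(27/28)^63 = 2.832.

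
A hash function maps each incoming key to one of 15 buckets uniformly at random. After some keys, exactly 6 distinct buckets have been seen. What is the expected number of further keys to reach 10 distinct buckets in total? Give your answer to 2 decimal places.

From k distinct to k+1 distinct takes on average 15/(15-k) keys.
Sum over k = 6,...,9: E = 15/9 + 15/8 + 15/7 + 15/6 = 8.185.

8.18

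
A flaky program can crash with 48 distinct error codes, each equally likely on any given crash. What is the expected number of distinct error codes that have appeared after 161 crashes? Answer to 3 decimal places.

46.381

For each error code, P(seen in 161 crashes) = 1 - (47/48)^161 = 0.9663.
By linearity of expectation, E[distinct seen] = 48·(1 - (47/48)^161) = 46.3813.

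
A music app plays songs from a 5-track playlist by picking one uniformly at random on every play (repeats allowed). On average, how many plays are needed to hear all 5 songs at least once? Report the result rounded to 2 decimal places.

11.42

The wait to go from k to k+1 distinct songs is geometric with mean 5/(5-k).
E[T] = 5/5 + 5/4 + 5/3 + 5/2 + 5/1 = 5·H_{5}.
H_{5} = 2.283, so E[T] = 11.417.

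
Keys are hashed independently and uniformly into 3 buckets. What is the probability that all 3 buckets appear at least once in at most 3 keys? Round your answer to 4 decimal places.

0.2222

Let A_i be the event that bucket i is missing after 3 keys. By inclusion–exclusion on the A_i,
P(all seen) = Σ_{j=0}^{3} (-1)^j C(3,j)((3-j)/3)^3
= 1.00000 - 0.88889 + 0.11111 - 0.00000
= 0.22222.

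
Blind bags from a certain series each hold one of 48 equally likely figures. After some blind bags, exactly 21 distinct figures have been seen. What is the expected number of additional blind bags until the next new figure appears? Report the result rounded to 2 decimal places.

Each blind bag yields a new figure with probability (48-21)/48 = 27/48, so the wait is geometric with mean 48/27.
E = 48/27 = 1.778.

1.78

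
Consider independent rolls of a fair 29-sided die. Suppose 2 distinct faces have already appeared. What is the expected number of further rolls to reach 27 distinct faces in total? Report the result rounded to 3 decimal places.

69.352

The wait to go from k to k+1 distinct faces is geometric with mean 29/(29-k).
Sum over k = 2,...,26: E = 29/27 + 29/26 + 29/25 + ... + 29/4 + 29/3 = 69.3522.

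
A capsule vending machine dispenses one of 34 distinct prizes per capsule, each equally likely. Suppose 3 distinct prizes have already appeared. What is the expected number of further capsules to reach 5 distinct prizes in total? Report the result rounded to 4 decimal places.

2.2301

From k distinct to k+1 distinct takes on average 34/(34-k) capsules.
Sum over k = 3,...,4: E = 34/31 + 34/30 = 2.23011.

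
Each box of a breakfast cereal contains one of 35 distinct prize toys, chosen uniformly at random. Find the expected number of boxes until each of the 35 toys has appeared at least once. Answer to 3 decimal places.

The wait to go from k to k+1 distinct toys is geometric with mean 35/(35-k).
E[T] = 35/35 + 35/34 + 35/33 + ... + 35/2 + 35/1 = 35·H_{35}.
H_{35} = 4.1468, so E[T] = 145.1373.

145.137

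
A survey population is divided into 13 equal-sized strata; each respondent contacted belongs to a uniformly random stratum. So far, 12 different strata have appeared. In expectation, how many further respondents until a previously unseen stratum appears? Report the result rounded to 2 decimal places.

Each respondent yields a new stratum with probability (13-12)/13 = 1/13, so the wait is geometric with mean 13/1.
E = 13/1 = 13.000.

13.00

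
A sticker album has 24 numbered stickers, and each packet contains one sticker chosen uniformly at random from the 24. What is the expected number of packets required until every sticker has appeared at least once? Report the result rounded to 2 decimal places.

90.62

The wait to go from k to k+1 distinct stickers is geometric with mean 24/(24-k).
E[T] = 24/24 + 24/23 + 24/22 + ... + 24/2 + 24/1 = 24·H_{24}.
H_{24} = 3.776, so E[T] = 90.623.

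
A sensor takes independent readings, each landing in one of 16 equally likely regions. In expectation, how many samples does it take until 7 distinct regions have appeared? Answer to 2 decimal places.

8.83

With k distinct regions already seen, the next new one arrives after an expected 16/(16-k) samples.
Sum over k = 0,...,6: E = 16/16 + 16/15 + 16/14 + ... + 16/11 + 16/10 = 8.828.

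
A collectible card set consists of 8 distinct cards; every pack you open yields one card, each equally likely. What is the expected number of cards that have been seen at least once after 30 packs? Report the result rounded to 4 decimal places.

7.8543

For each card, P(seen in 30 packs) = 1 - (7/8)^30 = 0.98179.
By linearity of expectation, E[distinct seen] = 8·(1 - (7/8)^30) = 7.85434.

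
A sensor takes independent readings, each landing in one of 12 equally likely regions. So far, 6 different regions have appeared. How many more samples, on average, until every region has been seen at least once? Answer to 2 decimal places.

The wait to go from k to k+1 distinct regions is geometric with mean 12/(12-k).
Sum over k = 6,...,11: E = 12/6 + 12/5 + 12/4 + 12/3 + 12/2 + 12/1 = 29.400.

29.40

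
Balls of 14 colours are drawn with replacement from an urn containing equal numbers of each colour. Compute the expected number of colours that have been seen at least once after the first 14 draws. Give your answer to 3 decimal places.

9.039

For each colour, P(seen in 14 draws) = 1 - (13/14)^14 = 0.6457.
By linearity of expectation, E[distinct seen] = 14·(1 - (13/14)^14) = 9.0393.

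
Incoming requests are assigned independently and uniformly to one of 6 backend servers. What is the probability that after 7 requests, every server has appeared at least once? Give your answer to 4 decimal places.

By inclusion–exclusion over which servers are missing,
P(all seen) = Σ_{j=0}^{6} (-1)^j C(6,j)((6-j)/6)^7
= 1.00000 - 1.67449 + 0.87791 - 0.15625 + 0.00686 - 0.00002 + 0.00000
= 0.05401.

0.0540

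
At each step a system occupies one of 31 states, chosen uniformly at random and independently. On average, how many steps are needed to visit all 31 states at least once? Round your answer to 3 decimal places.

124.845

Split into phases: going from k distinct to k+1 distinct takes on average 31/(31-k) steps.
E[T] = 31/31 + 31/30 + 31/29 + ... + 31/2 + 31/1 = 31·H_{31}.
H_{31} = 4.0272, so E[T] = 124.8446.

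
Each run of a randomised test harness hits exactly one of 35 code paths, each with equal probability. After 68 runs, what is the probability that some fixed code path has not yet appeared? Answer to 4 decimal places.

Each run misses the fixed code path with probability (35-1)/35 = 34/35, independently.
P(still missing after 68) = (34/35)^68 = 0.13930.

0.1393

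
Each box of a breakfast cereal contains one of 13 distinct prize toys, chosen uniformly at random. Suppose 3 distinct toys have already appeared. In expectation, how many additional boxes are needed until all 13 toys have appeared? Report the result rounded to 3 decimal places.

38.077

The wait to go from k to k+1 distinct toys is geometric with mean 13/(13-k).
Sum over k = 3,...,12: E = 13/10 + 13/9 + 13/8 + ... + 13/2 + 13/1 = 38.0766.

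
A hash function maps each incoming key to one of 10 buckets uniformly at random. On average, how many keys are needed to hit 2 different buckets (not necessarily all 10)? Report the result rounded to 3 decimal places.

With k distinct buckets already seen, the next new one arrives after an expected 10/(10-k) keys.
Sum over k = 0,...,1: E = 10/10 + 10/9 = 2.1111.

2.111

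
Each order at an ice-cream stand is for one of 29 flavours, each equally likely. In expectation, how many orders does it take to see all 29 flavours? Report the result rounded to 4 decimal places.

The wait to go from k to k+1 distinct flavours is geometric with mean 29/(29-k).
E[T] = 29/29 + 29/28 + 29/27 + ... + 29/2 + 29/1 = 29·H_{29}.
H_{29} = 3.96165, so E[T] = 114.88796.

114.8880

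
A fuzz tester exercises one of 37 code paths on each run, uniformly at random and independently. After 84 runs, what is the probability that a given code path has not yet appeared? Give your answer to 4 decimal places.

Each run misses the fixed code path with probability (37-1)/37 = 36/37, independently.
P(still missing after 84) = (36/37)^84 = 0.10011.

0.1001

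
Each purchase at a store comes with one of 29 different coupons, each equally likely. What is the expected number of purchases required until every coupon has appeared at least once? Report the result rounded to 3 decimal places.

114.888

The wait to go from k to k+1 distinct coupons is geometric with mean 29/(29-k).
E[T] = 29/29 + 29/28 + 29/27 + ... + 29/2 + 29/1 = 29·H_{29}.
H_{29} = 3.9617, so E[T] = 114.8880.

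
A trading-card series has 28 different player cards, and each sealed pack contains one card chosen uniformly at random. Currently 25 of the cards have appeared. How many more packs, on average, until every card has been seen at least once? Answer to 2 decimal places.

51.33

From k distinct to k+1 distinct takes on average 28/(28-k) packs.
Sum over k = 25,...,27: E = 28/3 + 28/2 + 28/1 = 51.333.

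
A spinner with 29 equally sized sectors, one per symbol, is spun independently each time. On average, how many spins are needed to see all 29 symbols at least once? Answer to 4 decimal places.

114.8880

After k distinct symbols have appeared, the next spin gives a new one with probability (29-k)/29, so the expected wait for the (k+1)-th is 29/(29-k).
E[T] = 29/29 + 29/28 + 29/27 + ... + 29/2 + 29/1 = 29·H_{29}.
H_{29} = 3.96165, so E[T] = 114.88796.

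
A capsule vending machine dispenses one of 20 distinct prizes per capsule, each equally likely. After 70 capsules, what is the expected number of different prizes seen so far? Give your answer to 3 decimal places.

For each prize, P(seen in 70 capsules) = 1 - (19/20)^70 = 0.9724.
By linearity of expectation, E[distinct seen] = 20·(1 - (19/20)^70) = 19.4483.

19.448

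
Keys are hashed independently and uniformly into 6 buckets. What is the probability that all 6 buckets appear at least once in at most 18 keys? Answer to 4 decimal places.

Let A_i be the event that bucket i is missing after 18 keys. By inclusion–exclusion on the A_i,
P(all seen) = Σ_{j=0}^{6} (-1)^j C(6,j)((6-j)/6)^18
= 1.00000 - 0.22537 + 0.01015 - 0.00008 + 0.00000 - 0.00000 + 0.00000
= 0.78471.

0.7847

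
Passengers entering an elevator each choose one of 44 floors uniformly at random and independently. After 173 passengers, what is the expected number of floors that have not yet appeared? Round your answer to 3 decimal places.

0.824

For each floor, P(unseen after 173) = (43/44)^173 = 0.0187.
By linearity of expectation, E[unseen] = 44·(43/44)^173 = 0.8245.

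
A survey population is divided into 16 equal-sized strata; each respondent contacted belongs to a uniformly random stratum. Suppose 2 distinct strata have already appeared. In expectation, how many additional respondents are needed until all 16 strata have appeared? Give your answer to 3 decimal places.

From k distinct to k+1 distinct takes on average 16/(16-k) respondents.
Sum over k = 2,...,15: E = 16/14 + 16/13 + 16/12 + ... + 16/2 + 16/1 = 52.0250.

52.025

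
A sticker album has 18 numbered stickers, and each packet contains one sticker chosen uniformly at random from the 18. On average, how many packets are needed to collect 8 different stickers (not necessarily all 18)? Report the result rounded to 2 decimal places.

With k distinct stickers already seen, the next new one arrives after an expected 18/(18-k) packets.
Sum over k = 0,...,7: E = 18/18 + 18/17 + 18/16 + ... + 18/12 + 18/11 = 10.191.

10.19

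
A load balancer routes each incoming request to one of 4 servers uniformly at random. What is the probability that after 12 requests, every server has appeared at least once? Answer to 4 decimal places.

0.8748

By inclusion–exclusion over which servers are missing,
P(all seen) = Σ_{j=0}^{4} (-1)^j C(4,j)((4-j)/4)^12
= 1.00000 - 0.12671 + 0.00146 - 0.00000 + 0.00000
= 0.87476.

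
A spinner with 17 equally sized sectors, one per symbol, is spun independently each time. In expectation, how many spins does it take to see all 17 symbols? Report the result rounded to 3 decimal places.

58.472

Split into phases: going from k distinct to k+1 distinct takes on average 17/(17-k) spins.
E[T] = 17/17 + 17/16 + 17/15 + ... + 17/2 + 17/1 = 17·H_{17}.
H_{17} = 3.4396, so E[T] = 58.4724.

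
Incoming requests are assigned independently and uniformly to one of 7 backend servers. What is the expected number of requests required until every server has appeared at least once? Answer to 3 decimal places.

18.150

Split into phases: going from k distinct to k+1 distinct takes on average 7/(7-k) requests.
E[T] = 7/7 + 7/6 + 7/5 + ... + 7/2 + 7/1 = 7·H_{7}.
H_{7} = 2.5929, so E[T] = 18.1500.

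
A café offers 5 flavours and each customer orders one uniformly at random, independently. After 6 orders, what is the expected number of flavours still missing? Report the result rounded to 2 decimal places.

1.31

For each flavour, P(unseen after 6) = (4/5)^6 = 0.262.
By linearity of expectation, E[unseen] = 5·(4/5)^6 = 1.311.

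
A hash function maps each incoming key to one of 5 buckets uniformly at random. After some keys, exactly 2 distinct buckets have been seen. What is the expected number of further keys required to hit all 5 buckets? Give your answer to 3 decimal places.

9.167

The wait to go from k to k+1 distinct buckets is geometric with mean 5/(5-k).
Sum over k = 2,...,4: E = 5/3 + 5/2 + 5/1 = 9.1667.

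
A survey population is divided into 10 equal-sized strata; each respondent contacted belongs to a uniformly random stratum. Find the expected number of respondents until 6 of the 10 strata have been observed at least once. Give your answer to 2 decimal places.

8.46

With k distinct strata already seen, the next new one arrives after an expected 10/(10-k) respondents.
Sum over k = 0,...,5: E = 10/10 + 10/9 + 10/8 + 10/7 + 10/6 + 10/5 = 8.456.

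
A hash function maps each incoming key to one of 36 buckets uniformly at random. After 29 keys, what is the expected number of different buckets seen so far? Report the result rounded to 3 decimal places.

20.096

For each bucket, P(seen in 29 keys) = 1 - (35/36)^29 = 0.5582.
By linearity of expectation, E[distinct seen] = 36·(1 - (35/36)^29) = 20.0961.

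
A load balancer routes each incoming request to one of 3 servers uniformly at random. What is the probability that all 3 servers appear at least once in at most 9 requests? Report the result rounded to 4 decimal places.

Let A_i be the event that server i is missing after 9 requests. By inclusion–exclusion on the A_i,
P(all seen) = Σ_{j=0}^{3} (-1)^j C(3,j)((3-j)/3)^9
= 1.00000 - 0.07804 + 0.00015 - 0.00000
= 0.92212.

0.9221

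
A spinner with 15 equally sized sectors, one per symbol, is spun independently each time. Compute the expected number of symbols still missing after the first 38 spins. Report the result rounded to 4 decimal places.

1.0902

For each symbol, P(unseen after 38) = (14/15)^38 = 0.07268.
By linearity of expectation, E[unseen] = 15·(14/15)^38 = 1.09016.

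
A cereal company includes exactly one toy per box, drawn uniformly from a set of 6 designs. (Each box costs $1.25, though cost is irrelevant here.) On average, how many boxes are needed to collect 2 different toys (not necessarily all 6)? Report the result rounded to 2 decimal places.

2.20

Going from k to k+1 distinct takes a geometric number of boxes with mean 6/(6-k).
Sum over k = 0,...,1: E = 6/6 + 6/5 = 2.200.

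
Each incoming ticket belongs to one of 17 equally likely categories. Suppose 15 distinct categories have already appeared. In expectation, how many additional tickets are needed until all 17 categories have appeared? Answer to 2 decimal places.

With k distinct categories already seen, the next new one takes an expected 17/(17-k) tickets.
Sum over k = 15,...,16: E = 17/2 + 17/1 = 25.500.

25.50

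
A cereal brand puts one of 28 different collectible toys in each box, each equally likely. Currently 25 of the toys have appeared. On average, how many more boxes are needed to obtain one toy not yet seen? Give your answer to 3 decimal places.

Each box yields a new toy with probability (28-25)/28 = 3/28, so the wait is geometric with mean 28/3.
E = 28/3 = 9.3333.

9.333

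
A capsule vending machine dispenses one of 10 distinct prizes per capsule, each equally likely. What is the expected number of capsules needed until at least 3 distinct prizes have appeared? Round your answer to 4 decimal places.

3.3611

Going from k to k+1 distinct takes a geometric number of capsules with mean 10/(10-k).
Sum over k = 0,...,2: E = 10/10 + 10/9 + 10/8 = 3.36111.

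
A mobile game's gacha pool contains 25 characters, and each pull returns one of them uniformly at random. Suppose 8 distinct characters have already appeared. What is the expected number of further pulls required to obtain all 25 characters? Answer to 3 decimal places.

85.989

The wait to go from k to k+1 distinct characters is geometric with mean 25/(25-k).
Sum over k = 8,...,24: E = 25/17 + 25/16 + 25/15 + ... + 25/2 + 25/1 = 85.9888.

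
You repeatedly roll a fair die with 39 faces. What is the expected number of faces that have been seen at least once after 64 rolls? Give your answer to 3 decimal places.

For each face, P(seen in 64 rolls) = 1 - (38/39)^64 = 0.8103.
By linearity of expectation, E[distinct seen] = 39·(1 - (38/39)^64) = 31.6026.

31.603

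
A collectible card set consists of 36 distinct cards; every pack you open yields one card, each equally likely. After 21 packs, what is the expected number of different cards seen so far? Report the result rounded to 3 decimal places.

For each card, P(seen in 21 packs) = 1 - (35/36)^21 = 0.4466.
By linearity of expectation, E[distinct seen] = 36·(1 - (35/36)^21) = 16.0759.

16.076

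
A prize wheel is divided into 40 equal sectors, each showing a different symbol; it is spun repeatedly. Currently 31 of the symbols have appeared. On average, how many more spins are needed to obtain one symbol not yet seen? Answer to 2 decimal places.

4.44

Each spin yields a new symbol with probability (40-31)/40 = 9/40, so the wait is geometric with mean 40/9.
E = 40/9 = 4.444.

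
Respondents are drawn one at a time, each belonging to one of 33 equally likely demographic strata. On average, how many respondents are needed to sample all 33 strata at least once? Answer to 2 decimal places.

After k distinct strata have appeared, the next respondent gives a new one with probability (33-k)/33, so the expected wait for the (k+1)-th is 33/(33-k).
E[T] = 33/33 + 33/32 + 33/31 + ... + 33/2 + 33/1 = 33·H_{33}.
H_{33} = 4.089, so E[T] = 134.930.

134.93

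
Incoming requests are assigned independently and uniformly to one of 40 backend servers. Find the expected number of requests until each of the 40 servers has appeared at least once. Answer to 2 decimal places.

After k distinct servers have appeared, the next request gives a new one with probability (40-k)/40, so the expected wait for the (k+1)-th is 40/(40-k).
E[T] = 40/40 + 40/39 + 40/38 + ... + 40/2 + 40/1 = 40·H_{40}.
H_{40} = 4.279, so E[T] = 171.142.

171.14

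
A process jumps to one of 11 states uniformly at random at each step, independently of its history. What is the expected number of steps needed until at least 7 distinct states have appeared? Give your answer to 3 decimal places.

10.302

With k distinct states already seen, the next new one arrives after an expected 11/(11-k) steps.
Sum over k = 0,...,6: E = 11/11 + 11/10 + 11/9 + ... + 11/6 + 11/5 = 10.3020.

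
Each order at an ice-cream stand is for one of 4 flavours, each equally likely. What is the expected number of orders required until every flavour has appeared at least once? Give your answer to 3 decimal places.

The wait to go from k to k+1 distinct flavours is geometric with mean 4/(4-k).
E[T] = 4/4 + 4/3 + 4/2 + 4/1 = 4·H_{4}.
H_{4} = 2.0833, so E[T] = 8.3333.

8.333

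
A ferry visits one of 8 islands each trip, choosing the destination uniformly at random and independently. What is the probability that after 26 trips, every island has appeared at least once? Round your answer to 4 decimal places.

Let A_i be the event that island i is missing after 26 trips. By inclusion–exclusion on the A_i,
P(all seen) = Σ_{j=0}^{8} (-1)^j C(8,j)((8-j)/8)^26
= 1.00000 - 0.24848 + 0.01580 - 0.00028 + 0.00000 - 0.00000 + 0.00000 - 0.00000 + 0.00000
= 0.76704.

0.7670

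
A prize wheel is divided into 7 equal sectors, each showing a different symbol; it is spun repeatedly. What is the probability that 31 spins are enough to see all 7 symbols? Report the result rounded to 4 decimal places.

Let A_i be the event that symbol i is missing after 31 spins. By inclusion–exclusion on the A_i,
P(all seen) = Σ_{j=0}^{7} (-1)^j C(7,j)((7-j)/7)^31
= 1.00000 - 0.05885 + 0.00062 - 0.00000 + 0.00000 - 0.00000 + 0.00000 - 0.00000
= 0.94177.

0.9418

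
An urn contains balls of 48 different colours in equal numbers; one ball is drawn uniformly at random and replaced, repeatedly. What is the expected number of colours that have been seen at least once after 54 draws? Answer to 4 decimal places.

32.6008

For each colour, P(seen in 54 draws) = 1 - (47/48)^54 = 0.67918.
By linearity of expectation, E[distinct seen] = 48·(1 - (47/48)^54) = 32.60078.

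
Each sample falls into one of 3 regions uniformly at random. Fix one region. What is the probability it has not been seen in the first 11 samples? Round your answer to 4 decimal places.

0.0116

Each sample misses the fixed region with probability (3-1)/3 = 2/3, independently.
P(still missing after 11) = (2/3)^11 = 0.01156.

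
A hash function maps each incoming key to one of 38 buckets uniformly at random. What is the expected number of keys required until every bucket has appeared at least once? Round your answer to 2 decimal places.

Split into phases: going from k distinct to k+1 distinct takes on average 38/(38-k) keys.
E[T] = 38/38 + 38/37 + 38/36 + ... + 38/2 + 38/1 = 38·H_{38}.
H_{38} = 4.228, so E[T] = 160.660.

160.66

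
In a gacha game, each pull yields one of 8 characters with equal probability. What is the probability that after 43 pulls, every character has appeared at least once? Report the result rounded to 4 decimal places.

0.9744

Let A_i be the event that character i is missing after 43 pulls. By inclusion–exclusion on the A_i,
P(all seen) = Σ_{j=0}^{8} (-1)^j C(8,j)((8-j)/8)^43
= 1.00000 - 0.02567 + 0.00012 - 0.00000 + 0.00000 - 0.00000 + 0.00000 - 0.00000 + 0.00000
= 0.97445.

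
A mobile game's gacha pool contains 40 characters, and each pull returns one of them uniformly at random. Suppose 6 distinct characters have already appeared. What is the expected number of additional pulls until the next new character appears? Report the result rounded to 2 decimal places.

1.18

The number of pulls until the next new character is geometric with success probability 34/40, so its mean is 40/34.
E = 40/34 = 1.176.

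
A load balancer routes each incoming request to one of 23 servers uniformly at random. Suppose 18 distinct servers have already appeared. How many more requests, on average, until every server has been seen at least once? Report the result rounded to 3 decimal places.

52.517

With k distinct servers already seen, the next new one takes an expected 23/(23-k) requests.
Sum over k = 18,...,22: E = 23/5 + 23/4 + 23/3 + 23/2 + 23/1 = 52.5167.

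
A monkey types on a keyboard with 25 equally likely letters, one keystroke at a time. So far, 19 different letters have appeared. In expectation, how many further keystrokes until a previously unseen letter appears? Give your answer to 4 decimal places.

4.1667

The number of keystrokes until the next new letter is geometric with success probability 6/25, so its mean is 25/6.
E = 25/6 = 4.16667.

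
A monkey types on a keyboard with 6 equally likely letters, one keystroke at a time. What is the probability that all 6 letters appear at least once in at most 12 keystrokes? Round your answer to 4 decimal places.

By inclusion–exclusion over which letters are missing,
P(all seen) = Σ_{j=0}^{6} (-1)^j C(6,j)((6-j)/6)^12
= 1.00000 - 0.67294 + 0.11561 - 0.00488 + 0.00003 - 0.00000 + 0.00000
= 0.43782.

0.4378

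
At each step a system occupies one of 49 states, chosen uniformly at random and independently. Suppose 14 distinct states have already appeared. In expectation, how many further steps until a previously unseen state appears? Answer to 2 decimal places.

The number of steps until the next new state is geometric with success probability 35/49, so its mean is 49/35.
E = 49/35 = 1.400.

1.40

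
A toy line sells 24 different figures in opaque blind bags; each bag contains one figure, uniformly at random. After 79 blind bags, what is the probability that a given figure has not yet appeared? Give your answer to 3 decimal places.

Each blind bag misses the fixed figure with probability (24-1)/24 = 23/24, independently.
P(still missing after 79) = (23/24)^79 = 0.0347.

0.035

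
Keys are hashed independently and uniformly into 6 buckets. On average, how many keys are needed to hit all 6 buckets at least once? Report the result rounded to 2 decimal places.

Split into phases: going from k distinct to k+1 distinct takes on average 6/(6-k) keys.
E[T] = 6/6 + 6/5 + 6/4 + 6/3 + 6/2 + 6/1 = 6·H_{6}.
H_{6} = 2.450, so E[T] = 14.700.

14.70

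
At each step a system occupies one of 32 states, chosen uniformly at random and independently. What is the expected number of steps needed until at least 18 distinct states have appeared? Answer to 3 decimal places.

25.822

Going from k to k+1 distinct takes a geometric number of steps with mean 32/(32-k).
Sum over k = 0,...,17: E = 32/32 + 32/31 + 32/30 + ... + 32/16 + 32/15 = 25.8219.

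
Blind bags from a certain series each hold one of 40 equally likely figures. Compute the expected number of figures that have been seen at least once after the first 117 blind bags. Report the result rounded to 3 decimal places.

For each figure, P(seen in 117 blind bags) = 1 - (39/40)^117 = 0.9483.
By linearity of expectation, E[distinct seen] = 40·(1 - (39/40)^117) = 37.9318.

37.932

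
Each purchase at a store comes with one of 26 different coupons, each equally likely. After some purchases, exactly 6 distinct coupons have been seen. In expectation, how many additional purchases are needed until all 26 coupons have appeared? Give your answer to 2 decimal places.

93.54

With k distinct coupons already seen, the next new one takes an expected 26/(26-k) purchases.
Sum over k = 6,...,25: E = 26/20 + 26/19 + 26/18 + ... + 26/2 + 26/1 = 93.541.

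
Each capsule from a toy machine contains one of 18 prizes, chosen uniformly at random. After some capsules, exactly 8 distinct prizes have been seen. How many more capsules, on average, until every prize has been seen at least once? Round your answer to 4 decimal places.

52.7214

From k distinct to k+1 distinct takes on average 18/(18-k) capsules.
Sum over k = 8,...,17: E = 18/10 + 18/9 + 18/8 + ... + 18/2 + 18/1 = 52.72143.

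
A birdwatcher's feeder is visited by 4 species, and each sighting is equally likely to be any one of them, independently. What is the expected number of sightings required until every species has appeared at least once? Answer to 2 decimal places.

8.33

Split into phases: going from k distinct to k+1 distinct takes on average 4/(4-k) sightings.
E[T] = 4/4 + 4/3 + 4/2 + 4/1 = 4·H_{4}.
H_{4} = 2.083, so E[T] = 8.333.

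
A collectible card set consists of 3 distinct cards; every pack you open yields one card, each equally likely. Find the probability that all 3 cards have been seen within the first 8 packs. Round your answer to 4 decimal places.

By inclusion–exclusion over which cards are missing,
P(all seen) = Σ_{j=0}^{3} (-1)^j C(3,j)((3-j)/3)^8
= 1.00000 - 0.11706 + 0.00046 - 0.00000
= 0.88340.

0.8834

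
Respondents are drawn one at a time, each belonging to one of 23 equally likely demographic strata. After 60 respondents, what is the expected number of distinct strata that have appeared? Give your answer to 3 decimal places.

21.403

For each stratum, P(seen in 60 respondents) = 1 - (22/23)^60 = 0.9305.
By linearity of expectation, E[distinct seen] = 23·(1 - (22/23)^60) = 21.4026.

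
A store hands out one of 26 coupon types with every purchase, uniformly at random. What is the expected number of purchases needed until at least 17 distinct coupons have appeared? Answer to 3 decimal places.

Going from k to k+1 distinct takes a geometric number of purchases with mean 26/(26-k).
Sum over k = 0,...,16: E = 26/26 + 26/25 + 26/24 + ... + 26/11 + 26/10 = 26.6617.

26.662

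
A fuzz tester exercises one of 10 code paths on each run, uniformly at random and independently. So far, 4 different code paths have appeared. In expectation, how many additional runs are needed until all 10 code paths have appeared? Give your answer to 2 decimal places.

24.50

From k distinct to k+1 distinct takes on average 10/(10-k) runs.
Sum over k = 4,...,9: E = 10/6 + 10/5 + 10/4 + 10/3 + 10/2 + 10/1 = 24.500.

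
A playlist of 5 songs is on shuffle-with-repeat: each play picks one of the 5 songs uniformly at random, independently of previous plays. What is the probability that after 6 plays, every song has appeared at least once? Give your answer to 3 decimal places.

0.115

Let A_i be the event that song i is missing after 6 plays. By inclusion–exclusion on the A_i,
P(all seen) = Σ_{j=0}^{5} (-1)^j C(5,j)((5-j)/5)^6
= 1.0000 - 1.3107 + 0.4666 - 0.0410 + 0.0003 - 0.0000
= 0.1152.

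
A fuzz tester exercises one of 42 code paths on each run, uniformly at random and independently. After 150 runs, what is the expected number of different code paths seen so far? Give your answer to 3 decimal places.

40.869

For each code path, P(seen in 150 runs) = 1 - (41/42)^150 = 0.9731.
By linearity of expectation, E[distinct seen] = 42·(1 - (41/42)^150) = 40.8691.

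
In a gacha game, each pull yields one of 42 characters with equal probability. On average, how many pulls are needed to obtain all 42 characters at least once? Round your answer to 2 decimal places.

After k distinct characters have appeared, the next pull gives a new one with probability (42-k)/42, so the expected wait for the (k+1)-th is 42/(42-k).
E[T] = 42/42 + 42/41 + 42/40 + ... + 42/2 + 42/1 = 42·H_{42}.
H_{42} = 4.327, so E[T] = 181.723.

181.72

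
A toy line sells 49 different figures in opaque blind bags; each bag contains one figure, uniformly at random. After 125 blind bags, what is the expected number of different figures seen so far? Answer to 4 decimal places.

45.2774

For each figure, P(seen in 125 blind bags) = 1 - (48/49)^125 = 0.92403.
By linearity of expectation, E[distinct seen] = 49·(1 - (48/49)^125) = 45.27745.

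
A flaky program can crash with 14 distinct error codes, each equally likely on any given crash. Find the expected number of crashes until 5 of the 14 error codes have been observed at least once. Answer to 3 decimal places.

5.916

Going from k to k+1 distinct takes a geometric number of crashes with mean 14/(14-k).
Sum over k = 0,...,4: E = 14/14 + 14/13 + 14/12 + 14/11 + 14/10 = 5.9163.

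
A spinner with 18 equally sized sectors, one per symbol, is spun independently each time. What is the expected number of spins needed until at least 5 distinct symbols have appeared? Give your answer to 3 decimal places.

5.670

Going from k to k+1 distinct takes a geometric number of spins with mean 18/(18-k).
Sum over k = 0,...,4: E = 18/18 + 18/17 + 18/16 + 18/15 + 18/14 = 5.6695.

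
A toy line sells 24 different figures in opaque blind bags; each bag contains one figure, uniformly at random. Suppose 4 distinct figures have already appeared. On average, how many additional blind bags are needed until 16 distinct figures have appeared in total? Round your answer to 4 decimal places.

21.1172

From k distinct to k+1 distinct takes on average 24/(24-k) blind bags.
Sum over k = 4,...,15: E = 24/20 + 24/19 + 24/18 + ... + 24/10 + 24/9 = 21.11718.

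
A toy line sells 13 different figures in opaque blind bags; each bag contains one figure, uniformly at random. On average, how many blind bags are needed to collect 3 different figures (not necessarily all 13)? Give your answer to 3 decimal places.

With k distinct figures already seen, the next new one arrives after an expected 13/(13-k) blind bags.
Sum over k = 0,...,2: E = 13/13 + 13/12 + 13/11 = 3.2652.

3.265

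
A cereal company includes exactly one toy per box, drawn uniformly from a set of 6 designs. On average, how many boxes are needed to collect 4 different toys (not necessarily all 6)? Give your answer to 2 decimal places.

With k distinct toys already seen, the next new one arrives after an expected 6/(6-k) boxes.
Sum over k = 0,...,3: E = 6/6 + 6/5 + 6/4 + 6/3 = 5.700.

5.70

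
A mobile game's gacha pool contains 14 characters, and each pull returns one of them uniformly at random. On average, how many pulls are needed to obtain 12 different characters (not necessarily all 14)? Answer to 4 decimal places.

24.5219

Going from k to k+1 distinct takes a geometric number of pulls with mean 14/(14-k).
Sum over k = 0,...,11: E = 14/14 + 14/13 + 14/12 + ... + 14/4 + 14/3 = 24.52187.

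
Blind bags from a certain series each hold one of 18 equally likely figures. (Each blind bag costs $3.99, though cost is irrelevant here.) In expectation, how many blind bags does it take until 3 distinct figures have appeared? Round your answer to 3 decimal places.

With k distinct figures already seen, the next new one arrives after an expected 18/(18-k) blind bags.
Sum over k = 0,...,2: E = 18/18 + 18/17 + 18/16 = 3.1838.

3.184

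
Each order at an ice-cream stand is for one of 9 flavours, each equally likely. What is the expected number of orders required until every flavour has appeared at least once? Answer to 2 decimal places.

25.46

After k distinct flavours have appeared, the next order gives a new one with probability (9-k)/9, so the expected wait for the (k+1)-th is 9/(9-k).
E[T] = 9/9 + 9/8 + 9/7 + ... + 9/2 + 9/1 = 9·H_{9}.
H_{9} = 2.829, so E[T] = 25.461.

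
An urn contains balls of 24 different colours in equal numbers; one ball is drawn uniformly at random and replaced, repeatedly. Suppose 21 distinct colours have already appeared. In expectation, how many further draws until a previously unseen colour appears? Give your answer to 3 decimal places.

Each draw yields a new colour with probability (24-21)/24 = 3/24, so the wait is geometric with mean 24/3.
E = 24/3 = 8.0000.

8.000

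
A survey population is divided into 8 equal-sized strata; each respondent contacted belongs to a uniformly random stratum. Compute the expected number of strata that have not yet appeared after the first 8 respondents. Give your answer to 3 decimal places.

2.749

For each stratum, P(unseen after 8) = (7/8)^8 = 0.3436.
By linearity of expectation, E[unseen] = 8·(7/8)^8 = 2.7489.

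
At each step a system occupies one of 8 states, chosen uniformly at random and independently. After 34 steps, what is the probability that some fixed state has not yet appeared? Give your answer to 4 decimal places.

On each step the fixed state fails to appear with probability 7/8.
P(still missing after 34) = (7/8)^34 = 0.01067.

0.0107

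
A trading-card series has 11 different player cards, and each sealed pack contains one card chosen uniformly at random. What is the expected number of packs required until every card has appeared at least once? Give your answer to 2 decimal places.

After k distinct cards have appeared, the next pack gives a new one with probability (11-k)/11, so the expected wait for the (k+1)-th is 11/(11-k).
E[T] = 11/11 + 11/10 + 11/9 + ... + 11/2 + 11/1 = 11·H_{11}.
H_{11} = 3.020, so E[T] = 33.219.

33.22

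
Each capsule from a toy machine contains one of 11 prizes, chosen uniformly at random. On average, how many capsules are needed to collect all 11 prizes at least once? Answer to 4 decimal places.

Split into phases: going from k distinct to k+1 distinct takes on average 11/(11-k) capsules.
E[T] = 11/11 + 11/10 + 11/9 + ... + 11/2 + 11/1 = 11·H_{11}.
H_{11} = 3.01988, so E[T] = 33.21865.

33.2187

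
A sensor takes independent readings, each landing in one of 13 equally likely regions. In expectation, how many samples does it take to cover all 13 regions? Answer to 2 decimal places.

41.34

Split into phases: going from k distinct to k+1 distinct takes on average 13/(13-k) samples.
E[T] = 13/13 + 13/12 + 13/11 + ... + 13/2 + 13/1 = 13·H_{13}.
H_{13} = 3.180, so E[T] = 41.342.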